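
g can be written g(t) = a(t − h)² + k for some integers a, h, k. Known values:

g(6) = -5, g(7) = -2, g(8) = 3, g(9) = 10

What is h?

First differences 3, 5, 7; second difference 2 = 2a, so a = 1.
Expanding, the t-coefficient is −2ah = -2h; matching it to the data gives h = 5, and then k = -6.
So g(t) = 1(t − 5)² − 6.
Hence h = 5.

5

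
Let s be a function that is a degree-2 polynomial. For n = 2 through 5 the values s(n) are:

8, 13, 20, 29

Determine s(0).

4

First differences: 5, 7, 9. Second differences: 2, 2.
Level-2 differences are constant, so s has degree 2.
Fitting a degree-2 polynomial gives s(n) = n² + 4.
Then s(0) = 4.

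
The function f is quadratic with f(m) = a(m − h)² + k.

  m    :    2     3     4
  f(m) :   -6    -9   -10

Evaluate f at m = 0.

6

First differences -3, -1; second difference 2 = 2a, so a = 1.
Expanding, the m-coefficient is −2ah = -2h; matching it to the data gives h = 4, and then k = -10.
So f(m) = 1(m − 4)² − 10.
f(0) = 1·(-4)² − 10 = 6.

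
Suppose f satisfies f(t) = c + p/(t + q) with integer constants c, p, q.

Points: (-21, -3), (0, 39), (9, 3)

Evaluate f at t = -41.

(f(t) − c)(t + q) = p for each data point; the three points give a linear system in c and q, then p follows.
Solving: c = -1, q = 1, p = 40, so f(t) = -1 + 40/(t + 1).
Then f(-41) = -1 + 40/(-40) = -2.

-2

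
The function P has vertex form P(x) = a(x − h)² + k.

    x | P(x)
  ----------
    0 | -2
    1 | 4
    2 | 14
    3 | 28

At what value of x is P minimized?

-1

First differences 6, 10, 14; second difference 4 = 2a, so a = 2.
Expanding, the x-coefficient is −2ah = -4h; matching it to the data gives h = -1, and then k = -4.
So P(x) = 2(x + 1)² − 4.
Hence h = -1.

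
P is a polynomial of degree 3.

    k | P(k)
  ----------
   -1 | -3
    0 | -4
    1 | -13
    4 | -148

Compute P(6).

Write P(k) = ak³ + bk² + ck + d; the 4 given values yield a linear system in the 4 coefficients.
Solving, P(k) = -k³ - 4k² - 4k - 4.
Then P(6) = -388.

-388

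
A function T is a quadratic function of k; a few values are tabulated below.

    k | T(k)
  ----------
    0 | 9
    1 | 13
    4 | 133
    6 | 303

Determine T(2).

Write T(k) = ak² + bk + c; the 4 given values yield a linear system in the 3 coefficients.
Solving, T(k) = 9k² - 5k + 9.
Then T(2) = 35.

35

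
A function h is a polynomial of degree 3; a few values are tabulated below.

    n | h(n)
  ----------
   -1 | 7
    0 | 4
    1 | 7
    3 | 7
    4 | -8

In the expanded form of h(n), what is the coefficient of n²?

Write h(n) = an³ + bn² + cn + d; the 5 given values yield a linear system in the 4 coefficients.
Solving, h(n) = -n³ + 3n² + n + 4.
The coefficient of n² is 3.

3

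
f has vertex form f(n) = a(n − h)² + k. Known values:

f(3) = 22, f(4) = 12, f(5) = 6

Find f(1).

54

First differences -10, -6; second difference 4 = 2a, so a = 2.
Expanding, the n-coefficient is −2ah = -4h; matching it to the data gives h = 6, and then k = 4.
So f(n) = 2(n − 6)² + 4.
f(1) = 2·(-5)² + 4 = 54.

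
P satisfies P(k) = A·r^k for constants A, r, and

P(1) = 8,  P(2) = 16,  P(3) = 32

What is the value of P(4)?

Consecutive ratio: 16/8 = 2, and 32/16 = 2, so r = 2.
Then A·2^1 = 8 gives A = 4, and P(k) = 4·2^k.
P(4) = 4·2^4 = 64.

64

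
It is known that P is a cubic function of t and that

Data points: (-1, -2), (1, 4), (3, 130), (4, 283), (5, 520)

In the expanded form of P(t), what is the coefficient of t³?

Write P(t) = at³ + bt² + ct + d; the 5 given values yield a linear system in the 4 coefficients.
Solving, P(t) = 3t³ + 6t² - 5.
The coefficient of t³ is 3.

3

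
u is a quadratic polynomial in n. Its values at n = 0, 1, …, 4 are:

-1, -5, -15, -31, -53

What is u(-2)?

First differences: -4, -10, -16, -22. Second differences: -6, -6, -6.
Level-2 differences are constant, so u has degree 2.
Fitting a degree-2 polynomial gives u(n) = -3n² - n - 1.
Then u(-2) = -11.

-11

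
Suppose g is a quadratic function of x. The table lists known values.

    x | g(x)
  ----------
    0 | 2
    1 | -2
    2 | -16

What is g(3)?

-40

Write g(x) = ax² + bx + c; the 3 given values yield a linear system in the 3 coefficients.
Solving, g(x) = -5x² + x + 2.
Then g(3) = -40.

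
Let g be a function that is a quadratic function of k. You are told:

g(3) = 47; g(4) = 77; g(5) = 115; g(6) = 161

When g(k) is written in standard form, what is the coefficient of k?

First differences: 30, 38, 46. Second differences: 8, 8.
Level-2 differences are constant, so g has degree 2.
Fitting a degree-2 polynomial gives g(k) = 4k² + 2k + 5.
The coefficient of k is 2.

2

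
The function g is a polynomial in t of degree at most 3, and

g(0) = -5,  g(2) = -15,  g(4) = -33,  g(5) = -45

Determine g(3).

-23

Write g(t) = at³ + bt² + ct + d; the 4 given values yield a linear system in the 4 coefficients.
Solving, the leading coefficient vanishes, and g(t) = -t² - 3t - 5.
Then g(3) = -23.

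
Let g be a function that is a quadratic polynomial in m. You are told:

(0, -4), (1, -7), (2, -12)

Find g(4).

Write g(m) = am² + bm + c; the 3 given values yield a linear system in the 3 coefficients.
Solving, g(m) = -m² - 2m - 4.
Then g(4) = -28.

-28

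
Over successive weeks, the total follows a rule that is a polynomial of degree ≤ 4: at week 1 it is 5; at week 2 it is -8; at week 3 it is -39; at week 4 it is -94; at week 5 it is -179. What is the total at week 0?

6

Write the value at m as T(m).
First differences: -13, -31, -55, -85. Second differences: -18, -24, -30. Third differences: -6, -6.
Level-3 differences are constant, so T has degree 3.
Fitting a degree-3 polynomial gives T(m) = -m³ - 3m² + 3m + 6.
Then T(0) = 6.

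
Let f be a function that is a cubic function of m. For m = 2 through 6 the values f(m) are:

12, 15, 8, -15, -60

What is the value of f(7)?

-133

First differences: 3, -7, -23, -45. Second differences: -10, -16, -22. Third differences: -6, -6.
Level-3 differences are constant, so f has degree 3.
Fitting a degree-3 polynomial gives f(m) = -m³ + 4m² + 2m.
Then f(7) = -133.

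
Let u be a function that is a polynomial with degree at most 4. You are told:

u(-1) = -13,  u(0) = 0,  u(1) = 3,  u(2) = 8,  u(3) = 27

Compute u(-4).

-232

First differences: 13, 3, 5, 19. Second differences: -10, 2, 14. Third differences: 12, 12.
Level-3 differences are constant, so u has degree 3.
Fitting a degree-3 polynomial gives u(x) = 2x³ - 5x² + 6x.
Then u(-4) = -232.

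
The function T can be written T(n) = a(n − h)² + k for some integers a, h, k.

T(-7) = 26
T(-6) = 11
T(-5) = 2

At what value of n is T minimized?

-4

First differences -15, -9; second difference 6 = 2a, so a = 3.
Expanding, the n-coefficient is −2ah = -6h; matching it to the data gives h = -4, and then k = -1.
So T(n) = 3(n + 4)² − 1.
Hence h = -4.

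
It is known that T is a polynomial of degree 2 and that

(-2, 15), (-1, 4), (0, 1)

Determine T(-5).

Write T(n) = an² + bn + c; the 3 given values yield a linear system in the 3 coefficients.
Solving, T(n) = 4n² + n + 1.
Then T(-5) = 96.

96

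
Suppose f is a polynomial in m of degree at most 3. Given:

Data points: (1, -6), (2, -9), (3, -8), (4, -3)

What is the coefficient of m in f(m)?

-9

Write f(m) = am³ + bm² + cm + d; the 4 given values yield a linear system in the 4 coefficients.
Solving, the leading coefficient vanishes, and f(m) = 2m² - 9m + 1.
The coefficient of m is -9.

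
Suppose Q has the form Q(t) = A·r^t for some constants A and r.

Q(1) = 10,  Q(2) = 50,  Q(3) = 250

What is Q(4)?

1250

Consecutive ratio: 50/10 = 5, and 250/50 = 5, so r = 5.
Then A·5^1 = 10 gives A = 2, and Q(t) = 2·5^t.
Q(4) = 2·5^4 = 1250.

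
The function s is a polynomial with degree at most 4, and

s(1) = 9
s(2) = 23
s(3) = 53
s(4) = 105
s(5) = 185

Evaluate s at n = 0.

5

Write s(n) = an^4 + bn³ + cn² + dn + e; the 5 given values yield a linear system in the 5 coefficients.
Solving, the leading coefficient vanishes, and s(n) = n³ + 2n² + n + 5.
Then s(0) = 5.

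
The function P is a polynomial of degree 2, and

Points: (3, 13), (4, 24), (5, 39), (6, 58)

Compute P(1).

First differences: 11, 15, 19. Second differences: 4, 4.
Level-2 differences are constant, so P has degree 2.
Fitting a degree-2 polynomial gives P(m) = 2m² - 3m + 4.
Then P(1) = 3.

3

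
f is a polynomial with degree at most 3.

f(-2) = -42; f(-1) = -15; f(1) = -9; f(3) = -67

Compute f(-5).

-219

Write f(n) = an³ + bn² + cn + d; the 4 given values yield a linear system in the 4 coefficients.
Solving, the leading coefficient vanishes, and f(n) = -8n² + 3n - 4.
Then f(-5) = -219.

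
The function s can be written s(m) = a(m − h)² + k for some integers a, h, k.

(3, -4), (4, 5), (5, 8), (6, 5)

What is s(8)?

-19

First differences 9, 3, -3; second difference -6 = 2a, so a = -3.
Expanding, the m-coefficient is −2ah = 6h; matching it to the data gives h = 5, and then k = 8.
So s(m) = -3(m − 5)² + 8.
s(8) = -3·3² + 8 = -19.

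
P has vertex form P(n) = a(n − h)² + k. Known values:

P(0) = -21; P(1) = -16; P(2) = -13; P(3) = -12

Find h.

First differences 5, 3, 1; second difference -2 = 2a, so a = -1.
Expanding, the n-coefficient is −2ah = 2h; matching it to the data gives h = 3, and then k = -12.
So P(n) = -1(n − 3)² − 12.
Hence h = 3.

3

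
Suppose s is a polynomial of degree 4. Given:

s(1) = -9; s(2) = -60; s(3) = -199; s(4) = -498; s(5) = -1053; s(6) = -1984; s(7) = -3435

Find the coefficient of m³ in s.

-2

First differences: -51, -139, -299, -555, -931, -1451. Second differences: -88, -160, -256, -376, -520. Third differences: -72, -96, -120, -144. Fourth differences: -24, -24, -24.
Level-4 differences are constant, so s has degree 4.
Fitting a degree-4 polynomial gives s(m) = -m^4 - 2m³ - 7m² - m + 2.
The coefficient of m³ is -2.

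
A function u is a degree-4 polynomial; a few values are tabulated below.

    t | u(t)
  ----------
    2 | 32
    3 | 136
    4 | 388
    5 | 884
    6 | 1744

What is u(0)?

4

Write u(t) = at^4 + bt³ + ct² + dt + e; the 5 given values yield a linear system in the 5 coefficients.
Solving, u(t) = t^4 + 2t³ + t² - 4t + 4.
The constant term is u(0) = 4.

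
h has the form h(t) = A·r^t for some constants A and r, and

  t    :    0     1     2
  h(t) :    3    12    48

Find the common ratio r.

Consecutive ratio: 12/3 = 4, and 48/12 = 4, so r = 4.
Then A·4^0 = 3 gives A = 3, and h(t) = 3·4^t.

4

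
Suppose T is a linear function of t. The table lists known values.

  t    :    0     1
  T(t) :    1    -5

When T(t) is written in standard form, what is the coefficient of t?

-6

Write T(t) = at + b; the 2 given values yield a linear system in the 2 coefficients.
Solving, T(t) = -6t + 1.
The coefficient of t is -6.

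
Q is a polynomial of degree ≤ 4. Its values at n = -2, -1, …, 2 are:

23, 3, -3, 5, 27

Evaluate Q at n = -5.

167

Write Q(n) = an^4 + bn³ + cn² + dn + e; the 5 given values yield a linear system in the 5 coefficients.
Solving, the top 2 coefficients vanish, and Q(n) = 7n² + n - 3.
Then Q(-5) = 167.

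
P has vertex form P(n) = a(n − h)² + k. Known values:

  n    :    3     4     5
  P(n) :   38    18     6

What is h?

First differences -20, -12; second difference 8 = 2a, so a = 4.
Expanding, the n-coefficient is −2ah = -8h; matching it to the data gives h = 6, and then k = 2.
So P(n) = 4(n − 6)² + 2.
Hence h = 6.

6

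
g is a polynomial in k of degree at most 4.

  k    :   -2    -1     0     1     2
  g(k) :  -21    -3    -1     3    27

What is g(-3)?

-73

Write g(k) = ak^4 + bk³ + ck² + dk + e; the 5 given values yield a linear system in the 5 coefficients.
Solving, the leading coefficient vanishes, and g(k) = 3k³ + k² - 1.
Then g(-3) = -73.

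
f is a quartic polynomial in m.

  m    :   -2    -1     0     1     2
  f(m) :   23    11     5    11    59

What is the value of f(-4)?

Write f(m) = am^4 + bm³ + cm² + dm + e; the 5 given values yield a linear system in the 5 coefficients.
Solving, f(m) = m^4 + 3m³ + 5m² - 3m + 5.
Then f(-4) = 161.

161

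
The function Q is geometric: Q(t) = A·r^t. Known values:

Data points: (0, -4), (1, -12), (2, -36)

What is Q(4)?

Consecutive ratio: -12/(-4) = 3, and -36/(-12) = 3, so r = 3.
Then A·3^0 = -4 gives A = -4, and Q(t) = -4·3^t.
Q(4) = -4·3^4 = -324.

-324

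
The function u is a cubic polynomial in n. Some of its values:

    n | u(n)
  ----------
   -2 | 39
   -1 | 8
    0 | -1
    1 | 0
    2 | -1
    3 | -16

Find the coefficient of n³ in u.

First differences: -31, -9, 1, -1, -15. Second differences: 22, 10, -2, -14. Third differences: -12, -12, -12.
Level-3 differences are constant, so u has degree 3.
Fitting a degree-3 polynomial gives u(n) = -2n³ + 5n² - 2n - 1.
The coefficient of n³ is -2.

-2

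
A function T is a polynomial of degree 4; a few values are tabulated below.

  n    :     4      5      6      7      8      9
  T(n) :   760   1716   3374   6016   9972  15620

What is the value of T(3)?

272

Write T(n) = an^4 + bn³ + cn² + dn + e; the 6 given values yield a linear system in the 5 coefficients.
Solving, T(n) = 2n^4 + 3n³ + 4n² - n - 4.
Then T(3) = 272.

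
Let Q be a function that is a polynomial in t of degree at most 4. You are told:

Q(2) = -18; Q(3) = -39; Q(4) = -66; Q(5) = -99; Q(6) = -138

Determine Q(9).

-291

Write Q(t) = at^4 + bt³ + ct² + dt + e; the 5 given values yield a linear system in the 5 coefficients.
Solving, the top 2 coefficients vanish, and Q(t) = -3t² - 6t + 6.
Then Q(9) = -291.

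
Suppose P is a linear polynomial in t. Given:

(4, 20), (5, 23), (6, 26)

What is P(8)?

First differences: 3, 3.
Level-1 differences are constant, so P has degree 1.
Fitting a degree-1 polynomial gives P(t) = 3t + 8.
Then P(8) = 32.

32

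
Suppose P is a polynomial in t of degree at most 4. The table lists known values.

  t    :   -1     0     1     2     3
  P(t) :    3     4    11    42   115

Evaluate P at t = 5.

459

First differences: 1, 7, 31, 73. Second differences: 6, 24, 42. Third differences: 18, 18.
Level-3 differences are constant, so P has degree 3.
Fitting a degree-3 polynomial gives P(t) = 3t³ + 3t² + t + 4.
Then P(5) = 459.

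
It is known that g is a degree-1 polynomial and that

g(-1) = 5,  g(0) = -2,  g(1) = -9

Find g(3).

-23

First differences: -7, -7.
Level-1 differences are constant, so g has degree 1.
Fitting a degree-1 polynomial gives g(m) = -7m - 2.
Then g(3) = -23.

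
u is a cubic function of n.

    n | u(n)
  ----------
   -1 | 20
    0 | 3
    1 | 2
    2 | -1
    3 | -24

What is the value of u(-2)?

71

First differences: -17, -1, -3, -23. Second differences: 16, -2, -20. Third differences: -18, -18.
Level-3 differences are constant, so u has degree 3.
Fitting a degree-3 polynomial gives u(n) = -3n³ + 8n² - 6n + 3.
Then u(-2) = 71.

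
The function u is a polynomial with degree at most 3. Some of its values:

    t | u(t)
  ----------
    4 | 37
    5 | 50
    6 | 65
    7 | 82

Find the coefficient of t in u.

4

Write u(t) = at³ + bt² + ct + d; the 4 given values yield a linear system in the 4 coefficients.
Solving, the leading coefficient vanishes, and u(t) = t² + 4t + 5.
The coefficient of t is 4.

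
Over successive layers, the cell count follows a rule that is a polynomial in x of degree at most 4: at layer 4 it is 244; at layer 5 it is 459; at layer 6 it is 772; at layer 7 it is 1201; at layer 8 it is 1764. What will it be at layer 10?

3364

Write the value at x as h(x).
First differences: 215, 313, 429, 563. Second differences: 98, 116, 134. Third differences: 18, 18.
Level-3 differences are constant, so h has degree 3.
Fitting a degree-3 polynomial gives h(x) = 3x³ + 4x² - 4x + 4.
Then h(10) = 3364.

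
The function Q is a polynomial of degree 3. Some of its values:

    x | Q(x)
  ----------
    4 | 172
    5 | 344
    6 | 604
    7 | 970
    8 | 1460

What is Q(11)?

3854

First differences: 172, 260, 366, 490. Second differences: 88, 106, 124. Third differences: 18, 18.
Level-3 differences are constant, so Q has degree 3.
Fitting a degree-3 polynomial gives Q(x) = 3x³ - x² - 2x + 4.
Then Q(11) = 3854.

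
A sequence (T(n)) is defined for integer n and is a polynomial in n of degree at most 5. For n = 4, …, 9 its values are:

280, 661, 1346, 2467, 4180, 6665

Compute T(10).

10126

Write T(n) = an^5 + bn^4 + cn³ + dn² + en + p; the 6 given values yield a linear system in the 6 coefficients.
Solving, the leading coefficient vanishes, and T(n) = n^4 + n² + 3n - 4.
Then T(10) = 10126.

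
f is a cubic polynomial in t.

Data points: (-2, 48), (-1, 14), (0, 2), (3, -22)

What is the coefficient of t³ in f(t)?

Write f(t) = at³ + bt² + ct + d; the 4 given values yield a linear system in the 4 coefficients.
Solving, f(t) = -2t³ + 5t² - 5t + 2.
The coefficient of t³ is -2.

-2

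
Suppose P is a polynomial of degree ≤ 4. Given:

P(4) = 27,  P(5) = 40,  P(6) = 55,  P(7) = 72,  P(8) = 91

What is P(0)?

First differences: 13, 15, 17, 19. Second differences: 2, 2, 2.
Level-2 differences are constant, so P has degree 2.
Fitting a degree-2 polynomial gives P(x) = x² + 4x - 5.
The constant term is P(0) = -5.

-5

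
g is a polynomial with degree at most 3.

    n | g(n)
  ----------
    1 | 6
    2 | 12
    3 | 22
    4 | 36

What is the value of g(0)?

First differences: 6, 10, 14. Second differences: 4, 4.
Level-2 differences are constant, so g has degree 2.
Fitting a degree-2 polynomial gives g(n) = 2n² + 4.
Then g(0) = 4.

4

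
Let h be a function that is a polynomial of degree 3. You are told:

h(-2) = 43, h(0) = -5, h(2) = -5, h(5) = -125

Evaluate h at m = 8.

-677

Write h(m) = am³ + bm² + cm + d; the 4 given values yield a linear system in the 4 coefficients.
Solving, h(m) = -2m³ + 6m² - 4m - 5.
Then h(8) = -677.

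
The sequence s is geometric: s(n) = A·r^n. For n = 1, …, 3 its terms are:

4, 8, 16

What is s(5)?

64

Consecutive ratio: 8/4 = 2, and 16/8 = 2, so r = 2.
Then A·2^1 = 4 gives A = 2, and s(n) = 2·2^n.
s(5) = 2·2^5 = 64.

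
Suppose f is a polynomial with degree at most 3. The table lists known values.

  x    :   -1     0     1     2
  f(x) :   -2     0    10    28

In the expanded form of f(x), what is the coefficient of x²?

First differences: 2, 10, 18. Second differences: 8, 8.
Level-2 differences are constant, so f has degree 2.
Fitting a degree-2 polynomial gives f(x) = 4x² + 6x.
The coefficient of x² is 4.

4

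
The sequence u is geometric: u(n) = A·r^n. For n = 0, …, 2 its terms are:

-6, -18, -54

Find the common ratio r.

3

Consecutive ratio: -18/(-6) = 3, and -54/(-18) = 3, so r = 3.
Then A·3^0 = -6 gives A = -6, and u(n) = -6·3^n.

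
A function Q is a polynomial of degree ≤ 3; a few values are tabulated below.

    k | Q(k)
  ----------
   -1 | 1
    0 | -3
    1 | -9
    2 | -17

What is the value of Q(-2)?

First differences: -4, -6, -8. Second differences: -2, -2.
Level-2 differences are constant, so Q has degree 2.
Fitting a degree-2 polynomial gives Q(k) = -k² - 5k - 3.
Then Q(-2) = 3.

3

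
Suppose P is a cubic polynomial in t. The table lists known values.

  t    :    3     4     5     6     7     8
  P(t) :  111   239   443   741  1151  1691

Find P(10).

3233

First differences: 128, 204, 298, 410, 540. Second differences: 76, 94, 112, 130. Third differences: 18, 18, 18.
Level-3 differences are constant, so P has degree 3.
Fitting a degree-3 polynomial gives P(t) = 3t³ + 2t² + 3t + 3.
Then P(10) = 3233.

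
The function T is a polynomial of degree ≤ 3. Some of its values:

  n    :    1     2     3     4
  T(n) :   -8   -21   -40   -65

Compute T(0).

First differences: -13, -19, -25. Second differences: -6, -6.
Level-2 differences are constant, so T has degree 2.
Fitting a degree-2 polynomial gives T(n) = -3n² - 4n - 1.
Then T(0) = -1.

-1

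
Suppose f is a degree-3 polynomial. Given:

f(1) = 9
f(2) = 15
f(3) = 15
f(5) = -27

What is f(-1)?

3

Write f(x) = ax³ + bx² + cx + d; the 4 given values yield a linear system in the 4 coefficients.
Solving, f(x) = -x³ + 3x² + 4x + 3.
Then f(-1) = 3.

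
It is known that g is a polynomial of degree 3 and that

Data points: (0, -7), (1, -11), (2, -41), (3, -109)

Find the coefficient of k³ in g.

Write g(k) = ak³ + bk² + ck + d; the 4 given values yield a linear system in the 4 coefficients.
Solving, g(k) = -2k³ - 7k² + 5k - 7.
The coefficient of k³ is -2.

-2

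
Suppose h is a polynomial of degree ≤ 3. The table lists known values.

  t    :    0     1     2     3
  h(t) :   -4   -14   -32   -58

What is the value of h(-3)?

-22

First differences: -10, -18, -26. Second differences: -8, -8.
Level-2 differences are constant, so h has degree 2.
Fitting a degree-2 polynomial gives h(t) = -4t² - 6t - 4.
Then h(-3) = -22.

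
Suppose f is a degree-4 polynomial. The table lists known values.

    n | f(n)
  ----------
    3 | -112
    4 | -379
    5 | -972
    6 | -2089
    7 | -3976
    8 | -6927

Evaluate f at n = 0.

Write f(n) = an^4 + bn³ + cn² + dn + e; the 6 given values yield a linear system in the 5 coefficients.
Solving, f(n) = -2n^4 + 3n³ - 5n² + 7n - 7.
Then f(0) = -7.

-7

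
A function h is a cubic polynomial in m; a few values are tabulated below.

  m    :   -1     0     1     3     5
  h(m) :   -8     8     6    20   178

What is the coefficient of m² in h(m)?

-9

Write h(m) = am³ + bm² + cm + d; the 5 given values yield a linear system in the 4 coefficients.
Solving, h(m) = 3m³ - 9m² + 4m + 8.
The coefficient of m² is -9.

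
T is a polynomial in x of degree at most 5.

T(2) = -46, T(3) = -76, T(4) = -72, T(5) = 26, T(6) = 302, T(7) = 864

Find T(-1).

First differences: -30, 4, 98, 276, 562. Second differences: 34, 94, 178, 286. Third differences: 60, 84, 108. Fourth differences: 24, 24.
Level-4 differences are constant, so T has degree 4.
Fitting a degree-4 polynomial gives T(x) = x^4 - 4x³ - 2x² - 9x - 4.
Then T(-1) = 8.

8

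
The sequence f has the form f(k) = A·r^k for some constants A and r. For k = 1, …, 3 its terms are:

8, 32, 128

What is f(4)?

Consecutive ratio: 32/8 = 4, and 128/32 = 4, so r = 4.
Then A·4^1 = 8 gives A = 2, and f(k) = 2·4^k.
f(4) = 2·4^4 = 512.

512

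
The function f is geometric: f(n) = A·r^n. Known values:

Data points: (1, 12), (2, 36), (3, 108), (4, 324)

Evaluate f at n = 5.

972

Consecutive ratio: 36/12 = 3, and 108/36 = 3, so r = 3.
Then A·3^1 = 12 gives A = 4, and f(n) = 4·3^n.
f(5) = 4·3^5 = 972.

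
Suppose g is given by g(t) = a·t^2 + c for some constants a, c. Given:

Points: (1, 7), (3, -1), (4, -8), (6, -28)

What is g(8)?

-56

From g(1) = 7 and g(3) = -1: 1a + c = 7 and 9a + c = -1.
Subtracting: 8a = -8, so a = -1; then c = 7 − (-1)·1 = 8.
So g(t) = -1t² + 8, and g(8) = -56.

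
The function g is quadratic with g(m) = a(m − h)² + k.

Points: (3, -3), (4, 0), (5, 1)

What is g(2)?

First differences 3, 1; second difference -2 = 2a, so a = -1.
Expanding, the m-coefficient is −2ah = 2h; matching it to the data gives h = 5, and then k = 1.
So g(m) = -1(m − 5)² + 1.
g(2) = -1·(-3)² + 1 = -8.

-8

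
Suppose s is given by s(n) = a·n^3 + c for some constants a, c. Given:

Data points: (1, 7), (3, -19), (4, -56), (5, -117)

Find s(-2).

From s(1) = 7 and s(3) = -19: 1a + c = 7 and 27a + c = -19.
Subtracting: 26a = -26, so a = -1; then c = 7 − (-1)·1 = 8.
So s(n) = -1n³ + 8, and s(-2) = 16.

16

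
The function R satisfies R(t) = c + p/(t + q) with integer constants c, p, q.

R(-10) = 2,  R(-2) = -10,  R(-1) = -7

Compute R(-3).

(R(t) − c)(t + q) = p for each data point; the three points give a linear system in c and q, then p follows.
Solving: c = -1, q = 4, p = -18, so R(t) = -1 − 18/(t + 4).
Then R(-3) = -1 − 18/1 = -19.

-19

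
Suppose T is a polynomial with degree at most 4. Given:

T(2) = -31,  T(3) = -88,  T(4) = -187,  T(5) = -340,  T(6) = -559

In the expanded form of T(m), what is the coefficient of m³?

First differences: -57, -99, -153, -219. Second differences: -42, -54, -66. Third differences: -12, -12.
Level-3 differences are constant, so T has degree 3.
Fitting a degree-3 polynomial gives T(m) = -2m³ - 3m² - 4m + 5.
The coefficient of m³ is -2.

-2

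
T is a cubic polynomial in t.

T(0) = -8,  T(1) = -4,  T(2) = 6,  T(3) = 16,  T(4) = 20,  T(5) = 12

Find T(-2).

Write T(t) = at³ + bt² + ct + d; the 6 given values yield a linear system in the 4 coefficients.
Solving, T(t) = -t³ + 6t² - t - 8.
Then T(-2) = 26.

26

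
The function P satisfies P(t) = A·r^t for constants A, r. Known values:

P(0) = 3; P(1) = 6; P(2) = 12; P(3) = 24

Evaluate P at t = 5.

96

Consecutive ratio: 6/3 = 2, and 12/6 = 2, so r = 2.
Then A·2^0 = 3 gives A = 3, and P(t) = 3·2^t.
P(5) = 3·2^5 = 96.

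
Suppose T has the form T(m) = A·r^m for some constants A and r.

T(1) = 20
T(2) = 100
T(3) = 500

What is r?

Consecutive ratio: 100/20 = 5, and 500/100 = 5, so r = 5.
Then A·5^1 = 20 gives A = 4, and T(m) = 4·5^m.

5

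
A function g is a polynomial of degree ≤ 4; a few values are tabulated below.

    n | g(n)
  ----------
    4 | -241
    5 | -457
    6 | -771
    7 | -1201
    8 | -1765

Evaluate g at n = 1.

First differences: -216, -314, -430, -564. Second differences: -98, -116, -134. Third differences: -18, -18.
Level-3 differences are constant, so g has degree 3.
Fitting a degree-3 polynomial gives g(n) = -3n³ - 4n² + 3n + 3.
Then g(1) = -1.

-1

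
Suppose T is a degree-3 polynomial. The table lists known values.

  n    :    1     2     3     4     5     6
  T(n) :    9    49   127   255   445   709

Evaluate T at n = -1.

First differences: 40, 78, 128, 190, 264. Second differences: 38, 50, 62, 74. Third differences: 12, 12, 12.
Level-3 differences are constant, so T has degree 3.
Fitting a degree-3 polynomial gives T(n) = 2n³ + 7n² + 5n - 5.
Then T(-1) = -5.

-5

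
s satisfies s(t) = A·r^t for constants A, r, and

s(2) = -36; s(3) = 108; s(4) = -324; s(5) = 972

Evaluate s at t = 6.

-2916

Consecutive ratio: 108/(-36) = -3, and -324/108 = -3, so r = -3.
Then A·(-3)^2 = -36 gives A = -4, and s(t) = -4·(-3)^t.
s(6) = -4·(-3)^6 = -2916.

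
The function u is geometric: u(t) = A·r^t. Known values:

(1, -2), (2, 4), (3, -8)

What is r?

-2

Consecutive ratio: 4/(-2) = -2, and -8/4 = -2, so r = -2.
Then A·(-2)^1 = -2 gives A = 1, and u(t) = 1·(-2)^t.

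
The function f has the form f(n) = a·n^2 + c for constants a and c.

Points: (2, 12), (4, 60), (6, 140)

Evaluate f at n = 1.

From f(2) = 12 and f(4) = 60: 4a + c = 12 and 16a + c = 60.
Subtracting: 12a = 48, so a = 4; then c = 12 − 4·4 = -4.
So f(n) = 4n² − 4, and f(1) = 0.

0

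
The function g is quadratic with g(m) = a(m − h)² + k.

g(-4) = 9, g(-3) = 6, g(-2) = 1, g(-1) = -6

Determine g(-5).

10

First differences -3, -5, -7; second difference -2 = 2a, so a = -1.
Expanding, the m-coefficient is −2ah = 2h; matching it to the data gives h = -5, and then k = 10.
So g(m) = -1(m + 5)² + 10.
g(-5) = -1·0² + 10 = 10.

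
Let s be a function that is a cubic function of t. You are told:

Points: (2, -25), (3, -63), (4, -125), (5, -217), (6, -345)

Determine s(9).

First differences: -38, -62, -92, -128. Second differences: -24, -30, -36. Third differences: -6, -6.
Level-3 differences are constant, so s has degree 3.
Fitting a degree-3 polynomial gives s(t) = -t³ - 3t² - 4t + 3.
Then s(9) = -1005.

-1005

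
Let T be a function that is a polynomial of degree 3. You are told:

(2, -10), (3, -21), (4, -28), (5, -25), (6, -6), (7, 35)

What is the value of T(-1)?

First differences: -11, -7, 3, 19, 41. Second differences: 4, 10, 16, 22. Third differences: 6, 6, 6.
Level-3 differences are constant, so T has degree 3.
Fitting a degree-3 polynomial gives T(n) = n³ - 7n² + 5n.
Then T(-1) = -13.

-13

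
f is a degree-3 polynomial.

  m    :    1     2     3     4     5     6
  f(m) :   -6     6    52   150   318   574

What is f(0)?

-2

First differences: 12, 46, 98, 168, 256. Second differences: 34, 52, 70, 88. Third differences: 18, 18, 18.
Level-3 differences are constant, so f has degree 3.
Fitting a degree-3 polynomial gives f(m) = 3m³ - m² - 6m - 2.
Then f(0) = -2.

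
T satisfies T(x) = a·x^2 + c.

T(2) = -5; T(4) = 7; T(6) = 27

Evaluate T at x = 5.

16

From T(2) = -5 and T(4) = 7: 4a + c = -5 and 16a + c = 7.
Subtracting: 12a = 12, so a = 1; then c = -5 − 1·4 = -9.
So T(x) = 1x² − 9, and T(5) = 16.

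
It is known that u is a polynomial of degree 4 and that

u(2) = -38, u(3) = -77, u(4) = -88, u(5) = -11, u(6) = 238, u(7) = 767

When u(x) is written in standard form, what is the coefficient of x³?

-4

Write u(x) = ax^4 + bx³ + cx² + dx + e; the 6 given values yield a linear system in the 5 coefficients.
Solving, u(x) = x^4 - 4x³ - 5x² - 3x + 4.
The coefficient of x³ is -4.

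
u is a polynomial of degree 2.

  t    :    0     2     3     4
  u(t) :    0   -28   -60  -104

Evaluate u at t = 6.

-228

Write u(t) = at² + bt + c; the 4 given values yield a linear system in the 3 coefficients.
Solving, u(t) = -6t² - 2t.
Then u(6) = -228.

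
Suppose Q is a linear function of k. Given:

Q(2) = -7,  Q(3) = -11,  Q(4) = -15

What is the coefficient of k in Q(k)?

-4

Write Q(k) = ak + b; the 3 given values yield a linear system in the 2 coefficients.
Solving, Q(k) = -4k + 1.
The coefficient of k is -4.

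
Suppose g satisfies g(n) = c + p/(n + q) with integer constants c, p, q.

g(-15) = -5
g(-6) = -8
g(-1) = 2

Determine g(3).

-2

(g(n) − c)(n + q) = p for each data point; the three points give a linear system in c and q, then p follows.
Solving: c = -4, q = 3, p = 12, so g(n) = -4 + 12/(n + 3).
Then g(3) = -4 + 12/6 = -2.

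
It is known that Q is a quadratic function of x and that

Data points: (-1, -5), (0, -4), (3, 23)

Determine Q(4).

40

Write Q(x) = ax² + bx + c; the 3 given values yield a linear system in the 3 coefficients.
Solving, Q(x) = 2x² + 3x - 4.
Then Q(4) = 40.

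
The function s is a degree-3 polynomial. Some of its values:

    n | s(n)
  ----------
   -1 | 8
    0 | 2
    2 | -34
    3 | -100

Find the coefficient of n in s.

Write s(n) = an³ + bn² + cn + d; the 4 given values yield a linear system in the 4 coefficients.
Solving, s(n) = -3n³ - n² - 4n + 2.
The coefficient of n is -4.

-4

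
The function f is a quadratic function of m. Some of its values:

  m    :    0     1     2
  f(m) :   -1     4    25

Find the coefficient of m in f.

Write f(m) = am² + bm + c; the 3 given values yield a linear system in the 3 coefficients.
Solving, f(m) = 8m² - 3m - 1.
The coefficient of m is -3.

-3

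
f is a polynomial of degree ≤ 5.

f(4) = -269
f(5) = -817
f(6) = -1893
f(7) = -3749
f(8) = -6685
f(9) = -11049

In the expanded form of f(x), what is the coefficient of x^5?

First differences: -548, -1076, -1856, -2936, -4364. Second differences: -528, -780, -1080, -1428. Third differences: -252, -300, -348. Fourth differences: -48, -48.
Level-4 differences are constant, so f has degree 4.
Fitting a degree-4 polynomial gives f(x) = -2x^4 + 2x³ + 8x² - 4x + 3.
The coefficient of x^5 is 0.

0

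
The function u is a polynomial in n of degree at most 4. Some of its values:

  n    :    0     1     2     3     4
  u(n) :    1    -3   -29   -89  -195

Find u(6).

First differences: -4, -26, -60, -106. Second differences: -22, -34, -46. Third differences: -12, -12.
Level-3 differences are constant, so u has degree 3.
Fitting a degree-3 polynomial gives u(n) = -2n³ - 5n² + 3n + 1.
Then u(6) = -593.

-593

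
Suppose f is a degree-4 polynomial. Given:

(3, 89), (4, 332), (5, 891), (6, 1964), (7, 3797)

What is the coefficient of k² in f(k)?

Write f(k) = ak^4 + bk³ + ck² + dk + e; the 5 given values yield a linear system in the 5 coefficients.
Solving, f(k) = 2k^4 - 3k³ + 4k - 4.
The coefficient of k² is 0.

0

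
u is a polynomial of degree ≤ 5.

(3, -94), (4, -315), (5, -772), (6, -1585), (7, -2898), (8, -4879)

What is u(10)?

-11637

Write u(m) = am^5 + bm^4 + cm³ + dm² + em + p; the 6 given values yield a linear system in the 6 coefficients.
Solving, the leading coefficient vanishes, and u(m) = -m^4 - 2m³ + 3m² + 7m - 7.
Then u(10) = -11637.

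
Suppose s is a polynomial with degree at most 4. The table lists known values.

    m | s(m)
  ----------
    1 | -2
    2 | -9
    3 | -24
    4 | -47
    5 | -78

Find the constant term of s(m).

-3

First differences: -7, -15, -23, -31. Second differences: -8, -8, -8.
Level-2 differences are constant, so s has degree 2.
Fitting a degree-2 polynomial gives s(m) = -4m² + 5m - 3.
The constant term is s(0) = -3.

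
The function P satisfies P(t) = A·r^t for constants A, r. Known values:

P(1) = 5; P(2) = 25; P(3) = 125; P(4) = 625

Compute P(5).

3125

Consecutive ratio: 25/5 = 5, and 125/25 = 5, so r = 5.
Then A·5^1 = 5 gives A = 1, and P(t) = 1·5^t.
P(5) = 1·5^5 = 3125.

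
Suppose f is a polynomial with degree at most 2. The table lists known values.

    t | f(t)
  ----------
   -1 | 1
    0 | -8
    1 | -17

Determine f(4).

-44

First differences: -9, -9.
Level-1 differences are constant, so f has degree 1.
Fitting a degree-1 polynomial gives f(t) = -9t - 8.
Then f(4) = -44.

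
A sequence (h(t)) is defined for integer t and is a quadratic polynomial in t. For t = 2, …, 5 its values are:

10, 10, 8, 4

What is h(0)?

First differences: 0, -2, -4. Second differences: -2, -2.
Level-2 differences are constant, so h has degree 2.
Fitting a degree-2 polynomial gives h(t) = -t² + 5t + 4.
The constant term is h(0) = 4.

4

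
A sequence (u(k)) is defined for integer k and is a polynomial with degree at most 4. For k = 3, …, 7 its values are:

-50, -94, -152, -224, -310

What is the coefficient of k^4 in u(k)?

First differences: -44, -58, -72, -86. Second differences: -14, -14, -14.
Level-2 differences are constant, so u has degree 2.
Fitting a degree-2 polynomial gives u(k) = -7k² + 5k - 2.
The coefficient of k^4 is 0.

0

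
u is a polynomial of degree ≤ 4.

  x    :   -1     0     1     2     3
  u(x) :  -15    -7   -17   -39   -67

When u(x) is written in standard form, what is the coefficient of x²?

First differences: 8, -10, -22, -28. Second differences: -18, -12, -6. Third differences: 6, 6.
Level-3 differences are constant, so u has degree 3.
Fitting a degree-3 polynomial gives u(x) = x³ - 9x² - 2x - 7.
The coefficient of x² is -9.

-9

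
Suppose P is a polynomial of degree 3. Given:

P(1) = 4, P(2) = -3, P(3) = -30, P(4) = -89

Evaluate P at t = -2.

Write P(t) = at³ + bt² + ct + d; the 4 given values yield a linear system in the 4 coefficients.
Solving, P(t) = -2t³ + 2t² + t + 3.
Then P(-2) = 25.

25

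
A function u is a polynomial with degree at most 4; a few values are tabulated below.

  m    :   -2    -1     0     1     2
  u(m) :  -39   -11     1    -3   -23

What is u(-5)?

-219

First differences: 28, 12, -4, -20. Second differences: -16, -16, -16.
Level-2 differences are constant, so u has degree 2.
Fitting a degree-2 polynomial gives u(m) = -8m² + 4m + 1.
Then u(-5) = -219.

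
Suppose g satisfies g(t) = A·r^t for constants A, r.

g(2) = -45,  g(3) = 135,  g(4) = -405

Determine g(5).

Consecutive ratio: 135/(-45) = -3, and -405/135 = -3, so r = -3.
Then A·(-3)^2 = -45 gives A = -5, and g(t) = -5·(-3)^t.
g(5) = -5·(-3)^5 = 1215.

1215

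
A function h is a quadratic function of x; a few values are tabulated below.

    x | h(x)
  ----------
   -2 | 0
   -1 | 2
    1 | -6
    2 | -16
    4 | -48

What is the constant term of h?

0

Write h(x) = ax² + bx + c; the 5 given values yield a linear system in the 3 coefficients.
Solving, h(x) = -2x² - 4x.
The constant term is h(0) = 0.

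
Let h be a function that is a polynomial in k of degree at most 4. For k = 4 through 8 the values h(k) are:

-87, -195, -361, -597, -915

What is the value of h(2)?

3

Write h(k) = ak^4 + bk³ + ck² + dk + e; the 5 given values yield a linear system in the 5 coefficients.
Solving, the leading coefficient vanishes, and h(k) = -2k³ + k² + 5k + 5.
Then h(2) = 3.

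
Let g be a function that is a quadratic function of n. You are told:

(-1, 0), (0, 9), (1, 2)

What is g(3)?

-60

Write g(n) = an² + bn + c; the 3 given values yield a linear system in the 3 coefficients.
Solving, g(n) = -8n² + n + 9.
Then g(3) = -60.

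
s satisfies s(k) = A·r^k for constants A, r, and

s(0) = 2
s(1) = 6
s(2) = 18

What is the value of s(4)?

162

Consecutive ratio: 6/2 = 3, and 18/6 = 3, so r = 3.
Then A·3^0 = 2 gives A = 2, and s(k) = 2·3^k.
s(4) = 2·3^4 = 162.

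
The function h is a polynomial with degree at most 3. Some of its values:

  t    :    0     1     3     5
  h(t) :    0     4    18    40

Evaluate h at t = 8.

88

Write h(t) = at³ + bt² + ct + d; the 4 given values yield a linear system in the 4 coefficients.
Solving, the leading coefficient vanishes, and h(t) = t² + 3t.
Then h(8) = 88.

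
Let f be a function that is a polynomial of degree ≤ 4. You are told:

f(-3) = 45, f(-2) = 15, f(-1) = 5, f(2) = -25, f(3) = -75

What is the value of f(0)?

3

Write f(t) = at^4 + bt³ + ct² + dt + e; the 5 given values yield a linear system in the 5 coefficients.
Solving, the leading coefficient vanishes, and f(t) = -2t³ - 2t² - 2t + 3.
Then f(0) = 3.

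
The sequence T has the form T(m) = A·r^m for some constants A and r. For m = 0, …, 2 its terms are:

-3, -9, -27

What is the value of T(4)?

-243

Consecutive ratio: -9/(-3) = 3, and -27/(-9) = 3, so r = 3.
Then A·3^0 = -3 gives A = -3, and T(m) = -3·3^m.
T(4) = -3·3^4 = -243.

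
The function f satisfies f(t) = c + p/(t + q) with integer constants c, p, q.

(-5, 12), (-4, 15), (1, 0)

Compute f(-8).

9

(f(t) − c)(t + q) = p for each data point; the three points give a linear system in c and q, then p follows.
Solving: c = 6, q = 2, p = -18, so f(t) = 6 − 18/(t + 2).
Then f(-8) = 6 − 18/(-6) = 9.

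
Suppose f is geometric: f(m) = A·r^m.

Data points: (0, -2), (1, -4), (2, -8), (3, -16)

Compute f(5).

-64

Consecutive ratio: -4/(-2) = 2, and -8/(-4) = 2, so r = 2.
Then A·2^0 = -2 gives A = -2, and f(m) = -2·2^m.
f(5) = -2·2^5 = -64.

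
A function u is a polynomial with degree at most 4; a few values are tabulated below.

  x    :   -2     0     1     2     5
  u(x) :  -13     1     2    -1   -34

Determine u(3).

-8

Write u(x) = ax^4 + bx³ + cx² + dx + e; the 5 given values yield a linear system in the 5 coefficients.
Solving, the top 2 coefficients vanish, and u(x) = -2x² + 3x + 1.
Then u(3) = -8.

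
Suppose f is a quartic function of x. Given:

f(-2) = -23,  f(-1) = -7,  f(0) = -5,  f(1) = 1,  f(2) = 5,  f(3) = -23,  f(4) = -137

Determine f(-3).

-95

First differences: 16, 2, 6, 4, -28, -114. Second differences: -14, 4, -2, -32, -86. Third differences: 18, -6, -30, -54. Fourth differences: -24, -24, -24.
Level-4 differences are constant, so f has degree 4.
Fitting a degree-4 polynomial gives f(x) = -x^4 + x³ + 3x² + 3x - 5.
Then f(-3) = -95.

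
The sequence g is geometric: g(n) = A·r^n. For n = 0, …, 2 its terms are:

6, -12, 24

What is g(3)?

-48

Consecutive ratio: -12/6 = -2, and 24/(-12) = -2, so r = -2.
Then A·(-2)^0 = 6 gives A = 6, and g(n) = 6·(-2)^n.
g(3) = 6·(-2)^3 = -48.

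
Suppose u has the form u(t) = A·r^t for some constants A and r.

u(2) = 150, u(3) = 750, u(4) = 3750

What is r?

Consecutive ratio: 750/150 = 5, and 3750/750 = 5, so r = 5.
Then A·5^2 = 150 gives A = 6, and u(t) = 6·5^t.

5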